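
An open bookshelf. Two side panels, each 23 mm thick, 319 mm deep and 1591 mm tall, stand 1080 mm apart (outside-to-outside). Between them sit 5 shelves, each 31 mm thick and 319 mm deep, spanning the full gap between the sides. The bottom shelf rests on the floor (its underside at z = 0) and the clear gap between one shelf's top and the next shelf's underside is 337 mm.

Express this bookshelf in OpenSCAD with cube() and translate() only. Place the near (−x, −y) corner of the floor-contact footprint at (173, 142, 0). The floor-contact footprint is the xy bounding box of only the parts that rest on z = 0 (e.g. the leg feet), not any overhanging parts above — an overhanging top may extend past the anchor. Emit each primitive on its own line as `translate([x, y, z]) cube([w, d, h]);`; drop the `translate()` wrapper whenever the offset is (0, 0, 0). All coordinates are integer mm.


translate([173, 142, 0]) cube([23, 319, 1591]);
translate([1230, 142, 0]) cube([23, 319, 1591]);
translate([196, 142, 0]) cube([1034, 319, 31]);
translate([196, 142, 368]) cube([1034, 319, 31]);
translate([196, 142, 736]) cube([1034, 319, 31]);
translate([196, 142, 1104]) cube([1034, 319, 31]);
translate([196, 142, 1472]) cube([1034, 319, 31]);


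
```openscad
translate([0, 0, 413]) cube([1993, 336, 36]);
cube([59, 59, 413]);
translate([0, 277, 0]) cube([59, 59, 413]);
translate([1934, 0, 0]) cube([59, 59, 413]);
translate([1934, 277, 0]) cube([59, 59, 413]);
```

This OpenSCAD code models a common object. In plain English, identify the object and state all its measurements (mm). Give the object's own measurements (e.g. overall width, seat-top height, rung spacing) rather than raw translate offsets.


A long wooden bench with a 1993 mm (x) × 336 mm (y) seat, 36 mm thick, its top surface 449 mm above the floor. Four 59 mm square legs at the seat corners, flush with the edges, run from z = 0 to the seat underside.


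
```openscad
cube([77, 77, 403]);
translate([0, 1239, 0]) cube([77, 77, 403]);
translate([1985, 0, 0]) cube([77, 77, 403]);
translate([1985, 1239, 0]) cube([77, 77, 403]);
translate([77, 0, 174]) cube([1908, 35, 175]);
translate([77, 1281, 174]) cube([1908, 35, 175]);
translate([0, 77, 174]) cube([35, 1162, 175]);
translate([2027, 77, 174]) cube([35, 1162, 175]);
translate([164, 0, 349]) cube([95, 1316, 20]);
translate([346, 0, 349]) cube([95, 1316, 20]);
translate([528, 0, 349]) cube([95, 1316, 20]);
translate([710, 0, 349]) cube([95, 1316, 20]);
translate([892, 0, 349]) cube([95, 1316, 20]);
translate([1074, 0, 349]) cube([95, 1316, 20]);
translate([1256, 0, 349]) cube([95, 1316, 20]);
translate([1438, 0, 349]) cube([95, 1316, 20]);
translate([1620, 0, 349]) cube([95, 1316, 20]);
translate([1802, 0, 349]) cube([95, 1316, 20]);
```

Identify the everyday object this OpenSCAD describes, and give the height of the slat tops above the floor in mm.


A bed frame. The slat-top height is 369 mm.

Four posts, four rails, and a row of slats — a bed frame. Slats sit on the rails at z = 174 + 175 = 349; with slat thickness 20, the top is 369 mm.


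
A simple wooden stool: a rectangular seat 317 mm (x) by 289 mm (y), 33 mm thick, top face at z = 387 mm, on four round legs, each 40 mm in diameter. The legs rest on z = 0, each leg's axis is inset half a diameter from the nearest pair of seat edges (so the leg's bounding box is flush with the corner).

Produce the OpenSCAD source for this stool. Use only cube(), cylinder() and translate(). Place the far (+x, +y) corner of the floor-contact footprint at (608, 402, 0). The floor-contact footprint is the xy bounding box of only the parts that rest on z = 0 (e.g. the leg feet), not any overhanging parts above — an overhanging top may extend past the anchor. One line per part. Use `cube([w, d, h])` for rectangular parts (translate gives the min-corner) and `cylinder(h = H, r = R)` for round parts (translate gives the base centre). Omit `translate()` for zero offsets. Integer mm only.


// leg_h = 387 - 33 = 354
translate([291, 113, 354]) cube([317, 289, 33]);
translate([311, 133, 0]) cylinder(h = 354, r = 20);
translate([588, 133, 0]) cylinder(h = 354, r = 20);
translate([311, 382, 0]) cylinder(h = 354, r = 20);
translate([588, 382, 0]) cylinder(h = 354, r = 20);


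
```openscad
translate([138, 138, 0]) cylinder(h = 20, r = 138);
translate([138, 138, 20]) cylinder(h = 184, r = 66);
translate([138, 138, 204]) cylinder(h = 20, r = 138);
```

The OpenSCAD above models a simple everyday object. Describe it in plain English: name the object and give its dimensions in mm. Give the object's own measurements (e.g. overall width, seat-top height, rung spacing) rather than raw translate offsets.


A spool: two coaxial disc flanges of radius 138 mm and thickness 20 mm, joined by a core cylinder of radius 66 mm and height 184 mm. The lower flange rests on z = 0 and the three cylinders share a vertical axis.


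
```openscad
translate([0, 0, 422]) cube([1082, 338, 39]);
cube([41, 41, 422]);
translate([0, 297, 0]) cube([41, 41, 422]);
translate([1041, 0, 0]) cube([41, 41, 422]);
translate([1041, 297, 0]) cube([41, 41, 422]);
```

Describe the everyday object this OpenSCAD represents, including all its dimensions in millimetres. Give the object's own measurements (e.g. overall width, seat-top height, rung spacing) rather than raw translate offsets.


A bench: a 1082×338 mm seat slab, 39 mm thick, top at z = 461 mm, on four 41×41 mm square legs flush with the seat corners and standing on z = 0.


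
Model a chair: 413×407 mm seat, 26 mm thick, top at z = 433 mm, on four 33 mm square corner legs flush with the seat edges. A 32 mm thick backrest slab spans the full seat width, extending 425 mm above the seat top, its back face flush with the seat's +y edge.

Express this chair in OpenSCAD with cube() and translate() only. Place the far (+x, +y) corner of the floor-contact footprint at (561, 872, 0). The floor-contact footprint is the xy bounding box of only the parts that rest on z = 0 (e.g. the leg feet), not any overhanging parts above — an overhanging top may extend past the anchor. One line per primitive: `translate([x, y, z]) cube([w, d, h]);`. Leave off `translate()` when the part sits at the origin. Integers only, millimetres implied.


translate([148, 465, 407]) cube([413, 407, 26]);
translate([148, 465, 0]) cube([33, 33, 407]);
translate([528, 465, 0]) cube([33, 33, 407]);
translate([148, 839, 0]) cube([33, 33, 407]);
translate([528, 839, 0]) cube([33, 33, 407]);
translate([148, 840, 433]) cube([413, 32, 425]);


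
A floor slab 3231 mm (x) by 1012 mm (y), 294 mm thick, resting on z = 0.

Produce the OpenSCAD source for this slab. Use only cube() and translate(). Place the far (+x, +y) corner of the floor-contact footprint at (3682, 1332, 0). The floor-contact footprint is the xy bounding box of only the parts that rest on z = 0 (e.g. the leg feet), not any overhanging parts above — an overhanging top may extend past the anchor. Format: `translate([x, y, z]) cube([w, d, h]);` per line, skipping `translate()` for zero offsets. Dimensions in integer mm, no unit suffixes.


translate([451, 320, 0]) cube([3231, 1012, 294]);


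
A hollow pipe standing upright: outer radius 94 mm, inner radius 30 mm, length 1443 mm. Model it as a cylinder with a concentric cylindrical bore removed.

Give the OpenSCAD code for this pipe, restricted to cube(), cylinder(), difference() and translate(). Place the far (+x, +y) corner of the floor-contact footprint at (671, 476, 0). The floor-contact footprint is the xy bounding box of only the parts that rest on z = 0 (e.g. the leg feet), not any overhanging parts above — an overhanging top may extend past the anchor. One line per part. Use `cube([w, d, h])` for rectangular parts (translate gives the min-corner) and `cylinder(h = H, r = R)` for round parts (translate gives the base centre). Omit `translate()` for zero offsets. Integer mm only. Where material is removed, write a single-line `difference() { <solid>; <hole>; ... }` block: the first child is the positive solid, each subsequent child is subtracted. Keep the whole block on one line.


difference() { translate([577, 382, 0]) cylinder(h = 1443, r = 94); translate([577, 382, 0]) cylinder(h = 1443, r = 30); }


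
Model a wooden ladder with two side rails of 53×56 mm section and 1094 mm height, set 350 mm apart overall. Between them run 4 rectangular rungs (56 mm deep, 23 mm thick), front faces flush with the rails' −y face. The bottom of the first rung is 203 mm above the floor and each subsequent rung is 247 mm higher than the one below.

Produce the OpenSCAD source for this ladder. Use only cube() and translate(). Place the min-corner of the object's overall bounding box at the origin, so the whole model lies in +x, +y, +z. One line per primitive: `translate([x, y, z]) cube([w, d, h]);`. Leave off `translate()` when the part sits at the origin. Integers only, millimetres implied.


cube([53, 56, 1094]);
translate([297, 0, 0]) cube([53, 56, 1094]);
translate([53, 0, 203]) cube([244, 56, 23]);
translate([53, 0, 450]) cube([244, 56, 23]);
translate([53, 0, 697]) cube([244, 56, 23]);
translate([53, 0, 944]) cube([244, 56, 23]);


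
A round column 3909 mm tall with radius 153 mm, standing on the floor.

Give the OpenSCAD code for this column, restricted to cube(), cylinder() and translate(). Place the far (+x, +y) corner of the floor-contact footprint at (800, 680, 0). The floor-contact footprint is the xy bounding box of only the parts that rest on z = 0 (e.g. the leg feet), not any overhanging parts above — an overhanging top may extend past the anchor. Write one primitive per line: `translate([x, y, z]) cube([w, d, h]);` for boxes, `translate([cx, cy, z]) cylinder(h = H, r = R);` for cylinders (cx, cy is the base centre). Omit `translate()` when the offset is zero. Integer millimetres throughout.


translate([647, 527, 0]) cylinder(h = 3909, r = 153);


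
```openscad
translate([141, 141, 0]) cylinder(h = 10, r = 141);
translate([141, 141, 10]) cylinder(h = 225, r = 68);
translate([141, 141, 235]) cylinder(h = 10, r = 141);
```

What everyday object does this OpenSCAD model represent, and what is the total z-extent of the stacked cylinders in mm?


A spool. The overall height is 245 mm.

Three coaxial cylinders, large–small–large — a spool. Two 10 mm flanges and a 225 mm core give 10 + 225 + 10 = 245 mm.


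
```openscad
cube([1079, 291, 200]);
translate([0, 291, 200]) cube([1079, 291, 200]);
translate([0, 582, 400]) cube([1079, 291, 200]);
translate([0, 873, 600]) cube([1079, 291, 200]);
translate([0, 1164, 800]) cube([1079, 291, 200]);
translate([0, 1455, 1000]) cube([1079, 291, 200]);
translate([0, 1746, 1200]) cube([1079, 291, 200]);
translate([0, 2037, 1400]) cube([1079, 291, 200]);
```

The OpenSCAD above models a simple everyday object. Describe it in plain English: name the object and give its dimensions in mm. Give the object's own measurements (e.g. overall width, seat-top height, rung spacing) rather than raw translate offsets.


A straight staircase of 8 solid steps. Each step is 1079 mm wide (x), 291 mm deep (y, the going) and 200 mm tall (the rise). The first step rests on the floor; each subsequent step sits one going further in +y and one rise higher in +z, directly behind and above the previous step with no overlap.


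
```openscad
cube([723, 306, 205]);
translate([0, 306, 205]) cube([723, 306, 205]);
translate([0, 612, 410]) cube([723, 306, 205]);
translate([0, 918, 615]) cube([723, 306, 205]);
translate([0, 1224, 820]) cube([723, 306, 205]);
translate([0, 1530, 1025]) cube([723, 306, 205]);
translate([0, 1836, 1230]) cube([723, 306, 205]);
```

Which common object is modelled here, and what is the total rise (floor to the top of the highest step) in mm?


A staircase. The total rise is 1435 mm.

7 identical blocks, each offset up and back from the previous — a staircase. Each step is 205 mm tall and there are 7 of them, so the total rise is 7 × 205 = 1435 mm.


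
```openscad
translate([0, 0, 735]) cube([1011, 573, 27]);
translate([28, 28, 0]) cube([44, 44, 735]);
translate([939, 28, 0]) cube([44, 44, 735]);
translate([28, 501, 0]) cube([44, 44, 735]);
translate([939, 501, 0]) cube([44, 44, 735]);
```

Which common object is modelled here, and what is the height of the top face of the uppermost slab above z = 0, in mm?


A table. The table height is 762 mm.

A 1011×573×27 slab sits at z = 735 on four 44 mm square posts — a table. The top surface is at 735 + 27 = 762 mm.


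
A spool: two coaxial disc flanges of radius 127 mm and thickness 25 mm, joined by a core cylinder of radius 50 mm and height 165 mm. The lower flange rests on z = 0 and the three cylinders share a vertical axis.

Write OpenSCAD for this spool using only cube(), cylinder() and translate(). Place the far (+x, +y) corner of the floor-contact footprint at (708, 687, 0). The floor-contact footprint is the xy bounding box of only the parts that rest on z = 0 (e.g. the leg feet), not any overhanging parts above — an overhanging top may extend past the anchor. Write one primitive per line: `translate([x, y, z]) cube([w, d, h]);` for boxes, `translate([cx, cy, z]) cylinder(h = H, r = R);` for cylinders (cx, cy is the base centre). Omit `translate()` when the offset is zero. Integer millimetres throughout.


translate([581, 560, 0]) cylinder(h = 25, r = 127);
translate([581, 560, 25]) cylinder(h = 165, r = 50);
translate([581, 560, 190]) cylinder(h = 25, r = 127);


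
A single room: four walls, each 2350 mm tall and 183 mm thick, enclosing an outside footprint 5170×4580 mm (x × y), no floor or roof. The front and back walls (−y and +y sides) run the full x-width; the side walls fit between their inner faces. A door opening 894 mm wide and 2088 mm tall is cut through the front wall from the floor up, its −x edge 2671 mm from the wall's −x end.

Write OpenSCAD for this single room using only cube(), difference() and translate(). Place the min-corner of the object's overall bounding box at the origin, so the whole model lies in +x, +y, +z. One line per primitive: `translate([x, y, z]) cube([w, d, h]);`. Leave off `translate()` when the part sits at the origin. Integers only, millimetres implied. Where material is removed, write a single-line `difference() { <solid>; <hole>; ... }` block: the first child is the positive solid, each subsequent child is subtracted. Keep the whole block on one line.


difference() { cube([5170, 183, 2350]); translate([2671, 0, 0]) cube([894, 183, 2088]); }
translate([0, 4397, 0]) cube([5170, 183, 2350]);
translate([0, 183, 0]) cube([183, 4214, 2350]);
translate([4987, 183, 0]) cube([183, 4214, 2350]);


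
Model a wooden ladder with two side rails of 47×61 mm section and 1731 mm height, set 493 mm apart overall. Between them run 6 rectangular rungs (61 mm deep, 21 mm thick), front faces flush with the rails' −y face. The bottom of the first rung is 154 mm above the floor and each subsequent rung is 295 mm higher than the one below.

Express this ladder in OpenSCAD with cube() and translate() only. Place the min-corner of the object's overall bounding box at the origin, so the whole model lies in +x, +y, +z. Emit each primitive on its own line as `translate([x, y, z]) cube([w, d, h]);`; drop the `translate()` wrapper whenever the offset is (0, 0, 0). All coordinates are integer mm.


cube([47, 61, 1731]);
translate([446, 0, 0]) cube([47, 61, 1731]);
translate([47, 0, 154]) cube([399, 61, 21]);
translate([47, 0, 449]) cube([399, 61, 21]);
translate([47, 0, 744]) cube([399, 61, 21]);
translate([47, 0, 1039]) cube([399, 61, 21]);
translate([47, 0, 1334]) cube([399, 61, 21]);
translate([47, 0, 1629]) cube([399, 61, 21]);


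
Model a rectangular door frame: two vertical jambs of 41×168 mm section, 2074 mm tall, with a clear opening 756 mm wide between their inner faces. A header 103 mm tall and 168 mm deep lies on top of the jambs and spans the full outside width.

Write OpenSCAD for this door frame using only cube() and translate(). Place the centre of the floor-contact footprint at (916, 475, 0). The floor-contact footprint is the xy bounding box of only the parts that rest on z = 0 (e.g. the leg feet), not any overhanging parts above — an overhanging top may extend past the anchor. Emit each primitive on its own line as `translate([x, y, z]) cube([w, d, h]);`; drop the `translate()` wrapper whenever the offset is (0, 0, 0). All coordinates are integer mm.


translate([497, 391, 0]) cube([41, 168, 2074]);
translate([1294, 391, 0]) cube([41, 168, 2074]);
translate([497, 391, 2074]) cube([838, 168, 103]);


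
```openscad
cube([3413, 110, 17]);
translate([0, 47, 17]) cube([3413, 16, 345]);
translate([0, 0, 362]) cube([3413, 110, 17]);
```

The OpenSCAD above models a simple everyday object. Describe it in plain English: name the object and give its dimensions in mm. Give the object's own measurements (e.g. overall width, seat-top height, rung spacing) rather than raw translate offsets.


An I-beam lying along x, 3413 mm long. Overall section height 379 mm. Two flanges 110 mm wide (y) and 17 mm thick, one on the floor and one at the top; a web 16 mm thick runs between them, centred on the flange width.


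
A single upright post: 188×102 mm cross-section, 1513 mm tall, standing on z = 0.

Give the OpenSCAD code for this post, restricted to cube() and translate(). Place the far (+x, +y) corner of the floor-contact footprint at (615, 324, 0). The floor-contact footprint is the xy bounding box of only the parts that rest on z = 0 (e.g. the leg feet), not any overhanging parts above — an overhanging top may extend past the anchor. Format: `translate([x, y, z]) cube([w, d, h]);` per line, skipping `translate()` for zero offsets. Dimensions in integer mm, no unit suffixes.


translate([427, 222, 0]) cube([188, 102, 1513]);


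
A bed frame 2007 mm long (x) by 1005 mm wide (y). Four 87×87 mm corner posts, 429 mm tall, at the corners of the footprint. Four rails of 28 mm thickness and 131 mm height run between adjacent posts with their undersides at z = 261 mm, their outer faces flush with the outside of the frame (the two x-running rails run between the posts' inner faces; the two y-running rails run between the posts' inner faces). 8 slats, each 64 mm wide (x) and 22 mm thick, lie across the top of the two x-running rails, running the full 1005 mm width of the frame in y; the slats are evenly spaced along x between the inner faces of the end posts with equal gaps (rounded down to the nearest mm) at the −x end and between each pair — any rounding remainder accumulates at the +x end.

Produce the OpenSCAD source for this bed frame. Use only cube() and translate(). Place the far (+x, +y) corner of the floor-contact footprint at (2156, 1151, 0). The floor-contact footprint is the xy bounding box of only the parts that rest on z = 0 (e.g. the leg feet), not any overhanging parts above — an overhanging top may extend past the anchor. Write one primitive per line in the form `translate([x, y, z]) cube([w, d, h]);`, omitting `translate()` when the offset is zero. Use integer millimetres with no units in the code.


translate([149, 146, 0]) cube([87, 87, 429]);
translate([149, 1064, 0]) cube([87, 87, 429]);
translate([2069, 146, 0]) cube([87, 87, 429]);
translate([2069, 1064, 0]) cube([87, 87, 429]);
translate([236, 146, 261]) cube([1833, 28, 131]);
translate([236, 1123, 261]) cube([1833, 28, 131]);
translate([149, 233, 261]) cube([28, 831, 131]);
translate([2128, 233, 261]) cube([28, 831, 131]);
translate([382, 146, 392]) cube([64, 1005, 22]);
translate([592, 146, 392]) cube([64, 1005, 22]);
translate([802, 146, 392]) cube([64, 1005, 22]);
translate([1012, 146, 392]) cube([64, 1005, 22]);
translate([1222, 146, 392]) cube([64, 1005, 22]);
translate([1432, 146, 392]) cube([64, 1005, 22]);
translate([1642, 146, 392]) cube([64, 1005, 22]);
translate([1852, 146, 392]) cube([64, 1005, 22]);


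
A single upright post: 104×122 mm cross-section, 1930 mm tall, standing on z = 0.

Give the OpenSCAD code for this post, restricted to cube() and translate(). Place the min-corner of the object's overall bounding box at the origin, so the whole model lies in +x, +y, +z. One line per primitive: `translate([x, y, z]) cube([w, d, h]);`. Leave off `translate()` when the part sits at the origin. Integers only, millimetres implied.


cube([104, 122, 1930]);


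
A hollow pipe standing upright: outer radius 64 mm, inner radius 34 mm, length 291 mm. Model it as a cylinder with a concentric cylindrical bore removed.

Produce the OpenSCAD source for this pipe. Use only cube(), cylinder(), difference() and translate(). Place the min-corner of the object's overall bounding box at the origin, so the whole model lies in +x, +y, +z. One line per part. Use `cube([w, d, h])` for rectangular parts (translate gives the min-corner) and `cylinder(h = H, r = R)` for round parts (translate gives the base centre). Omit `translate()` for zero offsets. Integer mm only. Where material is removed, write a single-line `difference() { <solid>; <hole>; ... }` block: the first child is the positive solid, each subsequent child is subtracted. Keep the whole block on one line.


difference() { translate([64, 64, 0]) cylinder(h = 291, r = 64); translate([64, 64, 0]) cylinder(h = 291, r = 34); }


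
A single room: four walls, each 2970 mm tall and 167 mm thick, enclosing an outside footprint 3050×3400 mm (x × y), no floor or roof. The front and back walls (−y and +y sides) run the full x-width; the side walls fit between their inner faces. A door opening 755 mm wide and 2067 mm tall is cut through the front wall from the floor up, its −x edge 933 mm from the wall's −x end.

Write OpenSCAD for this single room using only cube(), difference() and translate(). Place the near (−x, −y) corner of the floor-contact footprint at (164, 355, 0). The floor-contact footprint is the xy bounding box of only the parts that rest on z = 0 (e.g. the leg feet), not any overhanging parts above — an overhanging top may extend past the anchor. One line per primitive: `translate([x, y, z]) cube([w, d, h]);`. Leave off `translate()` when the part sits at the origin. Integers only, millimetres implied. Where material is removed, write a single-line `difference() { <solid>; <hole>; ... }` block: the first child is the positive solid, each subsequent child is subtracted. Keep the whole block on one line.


difference() { translate([164, 355, 0]) cube([3050, 167, 2970]); translate([1097, 355, 0]) cube([755, 167, 2067]); }
translate([164, 3588, 0]) cube([3050, 167, 2970]);
translate([164, 522, 0]) cube([167, 3066, 2970]);
translate([3047, 522, 0]) cube([167, 3066, 2970]);


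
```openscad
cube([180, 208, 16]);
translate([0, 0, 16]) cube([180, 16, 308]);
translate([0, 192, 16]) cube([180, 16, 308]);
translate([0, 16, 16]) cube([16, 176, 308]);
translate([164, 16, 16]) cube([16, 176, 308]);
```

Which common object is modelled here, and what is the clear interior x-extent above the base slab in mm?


An open box. The internal width is 148 mm.

A 180×208 base slab with four walls standing on it — an open box. The base is 180 mm wide and the walls are 16 mm thick, so the internal width is 180 − 2 × 16 = 148 mm.


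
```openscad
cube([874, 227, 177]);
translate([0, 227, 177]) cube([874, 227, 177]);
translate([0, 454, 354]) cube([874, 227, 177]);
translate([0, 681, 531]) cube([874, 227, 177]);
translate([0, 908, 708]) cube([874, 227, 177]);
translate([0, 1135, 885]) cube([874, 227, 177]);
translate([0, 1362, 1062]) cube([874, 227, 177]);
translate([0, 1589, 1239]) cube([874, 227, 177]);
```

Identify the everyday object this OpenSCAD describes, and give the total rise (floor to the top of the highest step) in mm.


A staircase. The total rise is 1416 mm.

8 identical blocks, each offset up and back from the previous — a staircase. Each step is 177 mm tall and there are 8 of them, so the total rise is 8 × 177 = 1416 mm.


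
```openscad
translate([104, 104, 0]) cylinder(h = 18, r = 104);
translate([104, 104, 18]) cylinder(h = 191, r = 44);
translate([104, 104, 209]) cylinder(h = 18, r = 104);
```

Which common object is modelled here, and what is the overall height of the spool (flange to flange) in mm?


A spool. The overall height is 227 mm.

Three coaxial cylinders, large–small–large — a spool. Two 18 mm flanges and a 191 mm core give 18 + 191 + 18 = 227 mm.


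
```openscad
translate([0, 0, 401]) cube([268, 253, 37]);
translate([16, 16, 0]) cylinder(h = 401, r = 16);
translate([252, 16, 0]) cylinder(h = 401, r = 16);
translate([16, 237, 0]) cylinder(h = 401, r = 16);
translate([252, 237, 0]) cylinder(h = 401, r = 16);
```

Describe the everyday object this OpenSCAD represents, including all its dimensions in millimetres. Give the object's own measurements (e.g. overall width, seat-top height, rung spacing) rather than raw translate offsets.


A four-legged stool. The seat is a 268×253×37 mm slab whose top surface is at z = 438 mm; four round legs, each 32 mm in diameter, run from the floor (z = 0) to the underside of the seat, each leg's axis is inset half a diameter from the nearest pair of seat edges (so the leg's bounding box is flush with the corner).


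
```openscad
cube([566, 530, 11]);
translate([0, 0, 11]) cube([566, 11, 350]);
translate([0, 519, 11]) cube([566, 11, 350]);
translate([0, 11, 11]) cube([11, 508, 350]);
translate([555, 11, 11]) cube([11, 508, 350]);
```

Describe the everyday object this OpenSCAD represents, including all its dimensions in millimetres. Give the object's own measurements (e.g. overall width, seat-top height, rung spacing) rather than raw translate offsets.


An open-topped rectangular box: outside dimensions 566×530×361 mm, with a uniform wall and base thickness of 11 mm. The base is a full 566×530 slab on the floor; four walls sit on top of the base. The front and back walls (the −y and +y sides) span the full width; the two side walls fit between them.


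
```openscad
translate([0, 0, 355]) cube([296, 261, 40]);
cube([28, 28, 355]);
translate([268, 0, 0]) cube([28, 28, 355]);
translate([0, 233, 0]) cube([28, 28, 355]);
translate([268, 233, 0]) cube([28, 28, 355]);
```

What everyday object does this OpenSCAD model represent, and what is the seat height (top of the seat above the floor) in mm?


A stool. The seat height is 395 mm.

A 296×261×40 slab at z = 355 on four corner posts — a stool. The seat top is 355 + 40 = 395 mm.


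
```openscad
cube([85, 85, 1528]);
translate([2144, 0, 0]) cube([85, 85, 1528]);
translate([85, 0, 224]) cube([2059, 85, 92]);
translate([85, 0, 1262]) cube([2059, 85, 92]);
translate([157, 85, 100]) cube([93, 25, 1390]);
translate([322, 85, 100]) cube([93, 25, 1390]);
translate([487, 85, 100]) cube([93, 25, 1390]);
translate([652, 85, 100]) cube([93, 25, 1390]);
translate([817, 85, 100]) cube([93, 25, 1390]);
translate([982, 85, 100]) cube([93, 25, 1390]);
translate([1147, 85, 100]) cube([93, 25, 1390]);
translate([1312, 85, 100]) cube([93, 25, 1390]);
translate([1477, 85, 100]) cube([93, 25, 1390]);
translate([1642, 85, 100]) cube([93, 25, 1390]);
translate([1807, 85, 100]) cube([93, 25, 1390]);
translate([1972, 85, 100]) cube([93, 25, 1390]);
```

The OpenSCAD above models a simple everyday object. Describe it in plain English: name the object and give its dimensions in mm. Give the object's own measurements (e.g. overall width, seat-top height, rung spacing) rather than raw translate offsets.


A fence section. Two 85×85 mm posts, 1528 mm tall, stand on the floor with a clear span of 2059 mm between their inner faces. Two horizontal rails of 85×92 mm section span the gap between the posts with their undersides at z = 224 mm and z = 1262 mm, flush with the posts' −y face. 12 pickets, each 93 mm wide, 25 mm thick and 1390 mm tall, are fixed to the +y face of the rails with their bottoms at z = 100 mm, spaced across the span with a 72 mm gap after the −x post and between neighbouring pickets, with 79 mm left before the +x post.


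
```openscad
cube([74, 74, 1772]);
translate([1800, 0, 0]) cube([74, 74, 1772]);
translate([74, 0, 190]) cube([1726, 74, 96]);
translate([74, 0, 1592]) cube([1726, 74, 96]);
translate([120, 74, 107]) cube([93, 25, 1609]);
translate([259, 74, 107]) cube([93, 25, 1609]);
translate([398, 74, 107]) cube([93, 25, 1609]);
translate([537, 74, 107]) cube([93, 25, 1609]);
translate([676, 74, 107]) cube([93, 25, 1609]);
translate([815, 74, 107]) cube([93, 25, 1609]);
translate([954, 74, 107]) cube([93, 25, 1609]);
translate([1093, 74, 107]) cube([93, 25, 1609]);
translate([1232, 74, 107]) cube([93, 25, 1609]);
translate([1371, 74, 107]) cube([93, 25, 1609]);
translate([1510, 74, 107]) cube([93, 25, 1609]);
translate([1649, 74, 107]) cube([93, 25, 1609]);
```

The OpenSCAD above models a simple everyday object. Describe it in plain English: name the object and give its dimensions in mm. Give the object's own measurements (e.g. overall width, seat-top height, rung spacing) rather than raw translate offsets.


A fence section. Two 74×74 mm posts, 1772 mm tall, stand on the floor with a clear span of 1726 mm between their inner faces. Two horizontal rails of 74×96 mm section span the gap between the posts with their undersides at z = 190 mm and z = 1592 mm, flush with the posts' −y face. 12 pickets, each 93 mm wide, 25 mm thick and 1609 mm tall, are fixed to the +y face of the rails with their bottoms at z = 107 mm, spaced across the span with a 46 mm gap after the −x post and between neighbouring pickets, with 58 mm left before the +x post.


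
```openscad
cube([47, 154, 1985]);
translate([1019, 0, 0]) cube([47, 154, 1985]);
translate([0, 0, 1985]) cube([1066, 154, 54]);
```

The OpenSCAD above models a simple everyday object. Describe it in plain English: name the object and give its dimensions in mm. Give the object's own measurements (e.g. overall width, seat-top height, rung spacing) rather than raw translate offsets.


A door frame. The clear opening is 972 mm wide and 1985 mm high. Two 47 mm wide jambs, 154 mm deep, stand either side of the opening from the floor to the top of the opening. A 54 mm thick head sits across the top of both jambs, spanning the full outside width of the frame.


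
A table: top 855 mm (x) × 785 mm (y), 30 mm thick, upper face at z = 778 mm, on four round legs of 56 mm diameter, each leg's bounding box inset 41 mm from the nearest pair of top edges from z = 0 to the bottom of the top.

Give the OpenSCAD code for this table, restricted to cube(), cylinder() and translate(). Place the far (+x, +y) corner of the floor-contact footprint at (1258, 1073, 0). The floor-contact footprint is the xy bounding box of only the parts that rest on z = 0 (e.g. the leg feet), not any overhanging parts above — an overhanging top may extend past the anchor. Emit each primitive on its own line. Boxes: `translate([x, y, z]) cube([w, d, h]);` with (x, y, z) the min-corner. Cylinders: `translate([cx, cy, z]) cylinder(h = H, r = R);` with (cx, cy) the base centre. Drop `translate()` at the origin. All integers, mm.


translate([444, 329, 748]) cube([855, 785, 30]);
translate([513, 398, 0]) cylinder(h = 748, r = 28);
translate([1230, 398, 0]) cylinder(h = 748, r = 28);
translate([513, 1045, 0]) cylinder(h = 748, r = 28);
translate([1230, 1045, 0]) cylinder(h = 748, r = 28);


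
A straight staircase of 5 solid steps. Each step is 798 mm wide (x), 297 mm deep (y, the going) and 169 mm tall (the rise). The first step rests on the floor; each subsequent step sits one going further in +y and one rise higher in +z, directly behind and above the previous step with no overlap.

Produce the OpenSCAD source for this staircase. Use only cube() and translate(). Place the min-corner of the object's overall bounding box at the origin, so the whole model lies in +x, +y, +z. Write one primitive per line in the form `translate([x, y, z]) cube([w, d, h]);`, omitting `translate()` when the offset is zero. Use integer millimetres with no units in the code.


cube([798, 297, 169]);
translate([0, 297, 169]) cube([798, 297, 169]);
translate([0, 594, 338]) cube([798, 297, 169]);
translate([0, 891, 507]) cube([798, 297, 169]);
translate([0, 1188, 676]) cube([798, 297, 169]);


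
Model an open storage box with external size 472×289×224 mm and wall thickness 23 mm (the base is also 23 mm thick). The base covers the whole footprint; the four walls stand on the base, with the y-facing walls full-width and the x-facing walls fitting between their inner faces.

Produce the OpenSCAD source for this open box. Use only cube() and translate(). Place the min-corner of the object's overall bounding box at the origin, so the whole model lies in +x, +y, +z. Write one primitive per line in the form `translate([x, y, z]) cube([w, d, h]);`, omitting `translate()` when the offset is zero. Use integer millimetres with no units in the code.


cube([472, 289, 23]);
translate([0, 0, 23]) cube([472, 23, 201]);
translate([0, 266, 23]) cube([472, 23, 201]);
translate([0, 23, 23]) cube([23, 243, 201]);
translate([449, 23, 23]) cube([23, 243, 201]);


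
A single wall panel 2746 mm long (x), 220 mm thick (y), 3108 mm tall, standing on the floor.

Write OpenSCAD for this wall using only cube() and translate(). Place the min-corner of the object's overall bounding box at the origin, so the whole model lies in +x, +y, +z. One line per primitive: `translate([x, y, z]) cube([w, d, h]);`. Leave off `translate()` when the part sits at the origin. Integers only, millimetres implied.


cube([2746, 220, 3108]);


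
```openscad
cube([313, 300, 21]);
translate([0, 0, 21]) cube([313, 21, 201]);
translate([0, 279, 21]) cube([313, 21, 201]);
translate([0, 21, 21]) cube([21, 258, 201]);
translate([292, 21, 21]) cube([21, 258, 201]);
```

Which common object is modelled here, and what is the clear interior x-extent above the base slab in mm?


An open box. The internal width is 271 mm.

A 313×300 base slab with four walls standing on it — an open box. The base is 313 mm wide and the walls are 21 mm thick, so the internal width is 313 − 2 × 21 = 271 mm.


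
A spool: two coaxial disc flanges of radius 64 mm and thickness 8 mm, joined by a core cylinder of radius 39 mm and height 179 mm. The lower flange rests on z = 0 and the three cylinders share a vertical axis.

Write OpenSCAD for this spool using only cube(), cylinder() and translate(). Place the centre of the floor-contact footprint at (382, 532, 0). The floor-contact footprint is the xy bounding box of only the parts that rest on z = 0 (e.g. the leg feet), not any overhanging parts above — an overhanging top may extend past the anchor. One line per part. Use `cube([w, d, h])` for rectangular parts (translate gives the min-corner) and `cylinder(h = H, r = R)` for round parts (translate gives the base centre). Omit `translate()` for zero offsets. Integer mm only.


translate([382, 532, 0]) cylinder(h = 8, r = 64);
translate([382, 532, 8]) cylinder(h = 179, r = 39);
translate([382, 532, 187]) cylinder(h = 8, r = 64);


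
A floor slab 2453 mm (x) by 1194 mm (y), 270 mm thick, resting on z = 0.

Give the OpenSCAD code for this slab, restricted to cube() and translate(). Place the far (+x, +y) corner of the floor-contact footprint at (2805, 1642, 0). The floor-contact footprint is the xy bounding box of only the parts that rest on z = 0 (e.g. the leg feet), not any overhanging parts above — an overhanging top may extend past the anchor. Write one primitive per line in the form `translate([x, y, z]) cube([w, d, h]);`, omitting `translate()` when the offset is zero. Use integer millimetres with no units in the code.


translate([352, 448, 0]) cube([2453, 1194, 270]);


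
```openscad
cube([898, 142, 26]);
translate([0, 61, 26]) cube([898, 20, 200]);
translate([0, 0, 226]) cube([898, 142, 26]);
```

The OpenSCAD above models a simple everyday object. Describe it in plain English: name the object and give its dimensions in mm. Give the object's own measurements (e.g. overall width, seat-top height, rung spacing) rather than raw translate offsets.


An I-beam lying along x, 898 mm long. Overall section height 252 mm. Two flanges 142 mm wide (y) and 26 mm thick, one on the floor and one at the top; a web 20 mm thick runs between them, centred on the flange width.


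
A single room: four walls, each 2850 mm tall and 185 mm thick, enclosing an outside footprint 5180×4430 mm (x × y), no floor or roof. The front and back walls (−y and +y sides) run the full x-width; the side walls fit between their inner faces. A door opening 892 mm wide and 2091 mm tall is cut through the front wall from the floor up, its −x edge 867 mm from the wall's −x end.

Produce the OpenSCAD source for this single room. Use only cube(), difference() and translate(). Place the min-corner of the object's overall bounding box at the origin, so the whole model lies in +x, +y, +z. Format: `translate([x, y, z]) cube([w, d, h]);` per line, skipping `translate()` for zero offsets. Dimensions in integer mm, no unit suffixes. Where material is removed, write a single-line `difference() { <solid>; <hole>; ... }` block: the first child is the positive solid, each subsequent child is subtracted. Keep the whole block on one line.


difference() { cube([5180, 185, 2850]); translate([867, 0, 0]) cube([892, 185, 2091]); }
translate([0, 4245, 0]) cube([5180, 185, 2850]);
translate([0, 185, 0]) cube([185, 4060, 2850]);
translate([4995, 185, 0]) cube([185, 4060, 2850]);


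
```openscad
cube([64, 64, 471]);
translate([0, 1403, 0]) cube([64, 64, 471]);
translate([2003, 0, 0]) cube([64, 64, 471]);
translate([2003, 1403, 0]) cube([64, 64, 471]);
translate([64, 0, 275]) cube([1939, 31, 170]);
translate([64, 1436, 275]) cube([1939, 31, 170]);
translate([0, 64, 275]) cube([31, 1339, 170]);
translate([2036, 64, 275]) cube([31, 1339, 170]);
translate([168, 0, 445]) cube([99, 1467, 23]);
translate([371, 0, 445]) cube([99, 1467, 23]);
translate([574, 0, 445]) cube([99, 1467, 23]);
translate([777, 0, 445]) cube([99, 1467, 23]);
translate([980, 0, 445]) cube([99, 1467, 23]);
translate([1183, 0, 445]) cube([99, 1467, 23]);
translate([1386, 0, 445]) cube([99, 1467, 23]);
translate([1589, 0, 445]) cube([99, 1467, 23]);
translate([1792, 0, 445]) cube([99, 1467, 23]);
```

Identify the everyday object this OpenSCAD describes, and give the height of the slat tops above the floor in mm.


A bed frame. The slat-top height is 468 mm.

Four posts, four rails, and a row of slats — a bed frame. Slats sit on the rails at z = 275 + 170 = 445; with slat thickness 23, the top is 468 mm.


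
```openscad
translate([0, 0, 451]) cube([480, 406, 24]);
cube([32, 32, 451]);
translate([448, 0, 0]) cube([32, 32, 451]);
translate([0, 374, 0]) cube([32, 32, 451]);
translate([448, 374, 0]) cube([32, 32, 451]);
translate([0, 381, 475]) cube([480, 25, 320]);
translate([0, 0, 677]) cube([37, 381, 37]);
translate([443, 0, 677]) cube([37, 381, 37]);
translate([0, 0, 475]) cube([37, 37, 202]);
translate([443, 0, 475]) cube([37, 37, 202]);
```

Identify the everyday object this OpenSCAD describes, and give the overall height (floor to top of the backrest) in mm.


A chair. The overall height is 795 mm.

A slab on four corner posts with a tall panel at the back — a chair. The seat slab sits at z = 451 with thickness 24, and the 320 mm backrest starts at the seat top, so the overall height is 451 + 24 + 320 = 795 mm.


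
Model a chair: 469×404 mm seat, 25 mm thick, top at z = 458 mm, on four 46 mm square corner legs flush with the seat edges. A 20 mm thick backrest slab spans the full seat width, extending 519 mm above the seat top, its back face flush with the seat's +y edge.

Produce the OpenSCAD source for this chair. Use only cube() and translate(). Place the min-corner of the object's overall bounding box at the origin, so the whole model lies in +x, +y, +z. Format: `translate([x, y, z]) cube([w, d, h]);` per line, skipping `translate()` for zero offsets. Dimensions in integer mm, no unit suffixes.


translate([0, 0, 433]) cube([469, 404, 25]);
cube([46, 46, 433]);
translate([423, 0, 0]) cube([46, 46, 433]);
translate([0, 358, 0]) cube([46, 46, 433]);
translate([423, 358, 0]) cube([46, 46, 433]);
translate([0, 384, 458]) cube([469, 20, 519]);
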